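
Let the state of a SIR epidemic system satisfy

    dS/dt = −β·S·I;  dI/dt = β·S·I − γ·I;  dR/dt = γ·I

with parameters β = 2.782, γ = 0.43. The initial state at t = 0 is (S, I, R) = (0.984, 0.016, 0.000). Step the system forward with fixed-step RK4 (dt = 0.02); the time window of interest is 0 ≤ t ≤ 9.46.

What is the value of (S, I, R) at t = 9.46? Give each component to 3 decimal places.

t=0.000: state=(0.984, 0.016, 0.000)
step 1 (dt=0.02): k1=(-0.044, 0.037, 0.007), k2=(-0.045, 0.038, 0.007), k3=(-0.045, 0.038, 0.007), k4=(-0.046, 0.039, 0.007); state += dt/6·(k1+2k2+2k3+k4)
t=0.020: state=(0.983, 0.017, 0.000)
t=0.040: state=(0.982, 0.018, 0.000)
t=0.060: state=(0.981, 0.018, 0.000)
continuing one RK4 step at a time; state shown every 25 steps (Δt=0.5):
t=0.500: state=(0.944, 0.050, 0.006)
t=1.000: state=(0.835, 0.139, 0.025)
t=1.500: state=(0.615, 0.312, 0.073)
t=2.000: state=(0.349, 0.491, 0.160)
t=2.500: state=(0.166, 0.559, 0.275)
t=3.000: state=(0.077, 0.529, 0.393)
t=3.500: state=(0.039, 0.461, 0.500)
t=4.000: state=(0.021, 0.387, 0.591)
t=4.500: state=(0.013, 0.320, 0.667)
t=5.000: state=(0.009, 0.262, 0.729)
t=5.500: state=(0.006, 0.213, 0.780)
t=6.000: state=(0.005, 0.173, 0.822)
t=6.500: state=(0.004, 0.141, 0.855)
t=7.000: state=(0.003, 0.114, 0.883)
t=7.500: state=(0.003, 0.092, 0.905)
t=8.000: state=(0.003, 0.075, 0.923)
t=8.500: state=(0.002, 0.060, 0.937)
t=9.000: state=(0.002, 0.049, 0.949)
t=9.460: state=(0.002, 0.040, 0.958)

(S, I, R) = (0.002, 0.040, 0.958)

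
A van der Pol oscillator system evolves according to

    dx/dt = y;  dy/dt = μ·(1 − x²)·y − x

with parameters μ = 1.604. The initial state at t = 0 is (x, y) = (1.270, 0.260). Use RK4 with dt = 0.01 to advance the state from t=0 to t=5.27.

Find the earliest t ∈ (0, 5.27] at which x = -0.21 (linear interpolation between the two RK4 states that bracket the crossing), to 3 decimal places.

t=0.000: state=(1.270, 0.260)
step 1 (dt=0.01): k1=(0.260, -1.526), k2=(0.252, -1.521), k3=(0.252, -1.521), k4=(0.245, -1.516); state += dt/6·(k1+2k2+2k3+k4)
t=0.010: state=(1.273, 0.245)
t=0.020: state=(1.275, 0.230)
t=0.030: state=(1.277, 0.215)
continuing one RK4 step at a time; state shown every 20 steps (Δt=0.2):
t=0.200: state=(1.293, -0.021)
t=0.400: state=(1.265, -0.249)
t=0.600: state=(1.196, -0.439)
t=0.800: state=(1.091, -0.616)
t=1.000: state=(0.948, -0.811)
t=1.200: state=(0.762, -1.062)
t=1.400: state=(0.516, -1.423)
t=1.600: state=(0.181, -1.961)
t=1.770: state=(-0.202, -2.568)
next step: t=1.780: state=(-0.228, -2.606) — x has crossed -0.21
linear interpolation between t=1.770 (-0.20224) and t=1.780 (-0.22811) → t≈1.773

t = 1.773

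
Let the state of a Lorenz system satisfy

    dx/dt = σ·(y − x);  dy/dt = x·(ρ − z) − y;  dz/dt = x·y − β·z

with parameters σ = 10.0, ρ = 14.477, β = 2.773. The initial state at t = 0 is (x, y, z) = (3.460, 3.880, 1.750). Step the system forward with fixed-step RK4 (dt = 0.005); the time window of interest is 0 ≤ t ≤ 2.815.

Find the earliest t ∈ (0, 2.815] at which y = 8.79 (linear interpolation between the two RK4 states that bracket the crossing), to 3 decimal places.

t=0.000: state=(3.460, 3.880, 1.750)
step 1 (dt=0.005): k1=(4.200, 40.155, 8.572), k2=(5.099, 40.114, 8.902), k3=(5.075, 40.140, 8.908), k4=(5.953, 40.122, 9.247); state += dt/6·(k1+2k2+2k3+k4)
t=0.005: state=(3.485, 4.081, 1.795)
t=0.010: state=(3.519, 4.281, 1.843)
t=0.015: state=(3.561, 4.483, 1.894)
continuing one RK4 step at a time; state shown every 20 steps (Δt=0.1):
t=0.100: state=(5.279, 8.245, 3.618)
t=0.110: state=(5.585, 8.740, 3.974)
next step: t=0.115: state=(5.745, 8.991, 4.169) — y has crossed 8.79
linear interpolation between t=0.110 (8.74046) and t=0.115 (8.99089) → t≈0.111

t = 0.111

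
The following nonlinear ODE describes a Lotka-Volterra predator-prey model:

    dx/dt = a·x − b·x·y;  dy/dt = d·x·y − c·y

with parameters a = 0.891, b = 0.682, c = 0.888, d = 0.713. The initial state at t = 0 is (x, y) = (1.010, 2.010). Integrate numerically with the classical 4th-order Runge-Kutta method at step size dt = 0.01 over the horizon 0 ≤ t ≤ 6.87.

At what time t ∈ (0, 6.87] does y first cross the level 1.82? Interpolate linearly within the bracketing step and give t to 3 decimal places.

t=0.000: state=(1.010, 2.010)
step 1 (dt=0.01): k1=(-0.485, -0.337), k2=(-0.482, -0.341), k3=(-0.482, -0.341), k4=(-0.480, -0.344); state += dt/6·(k1+2k2+2k3+k4)
t=0.010: state=(1.005, 2.007)
t=0.020: state=(1.000, 2.003)
t=0.030: state=(0.996, 2.000)
continuing one RK4 step at a time; state shown every 25 steps (Δt=0.25):
t=0.250: state=(0.903, 1.908)
t=0.420: state=(0.846, 1.824)
next step: t=0.430: state=(0.843, 1.819) — y has crossed 1.82
linear interpolation between t=0.420 (1.82427) and t=0.430 (1.81906) → t≈0.428

t = 0.428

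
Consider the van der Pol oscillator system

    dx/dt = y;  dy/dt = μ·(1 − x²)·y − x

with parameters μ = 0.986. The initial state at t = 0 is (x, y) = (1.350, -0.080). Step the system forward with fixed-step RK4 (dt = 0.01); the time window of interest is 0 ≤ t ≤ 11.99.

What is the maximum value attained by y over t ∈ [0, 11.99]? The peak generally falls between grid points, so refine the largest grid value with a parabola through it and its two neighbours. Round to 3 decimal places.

t=0.000: state=(1.350, -0.080)
step 1 (dt=0.01): k1=(-0.080, -1.285), k2=(-0.086, -1.280), k3=(-0.086, -1.280), k4=(-0.093, -1.274); state += dt/6·(k1+2k2+2k3+k4)
t=0.010: state=(1.349, -0.093)
t=0.020: state=(1.348, -0.105)
t=0.030: state=(1.347, -0.118)
continuing one RK4 step at a time; state shown every 50 steps (Δt=0.5):
t=0.500: state=(1.169, -0.616)
t=1.000: state=(0.737, -1.135)
t=1.500: state=(-0.017, -1.945)
t=2.000: state=(-1.153, -2.276)
t=2.500: state=(-1.877, -0.524)
t=3.000: state=(-1.862, 0.392)
t=3.500: state=(-1.579, 0.710)
t=4.000: state=(-1.151, 1.028)
t=4.500: state=(-0.504, 1.633)
t=5.000: state=(0.557, 2.588)
t=5.500: state=(1.723, 1.520)
t=6.000: state=(2.001, -0.123)
t=6.500: state=(1.804, -0.575)
t=7.000: state=(1.456, -0.822)
t=7.500: state=(0.961, -1.199)
t=8.000: state=(0.189, -1.974)
t=8.500: state=(-1.024, -2.622)
t=9.000: state=(-1.924, -0.742)
t=9.500: state=(-1.960, 0.350)
t=10.000: state=(-1.698, 0.661)
t=10.500: state=(-1.305, 0.927)
t=11.000: state=(-0.735, 1.409)
t=11.500: state=(0.185, 2.341)
t=11.990: state=(1.425, 2.218)
largest grid value and its neighbours: y(11.740)=2.66314, y(11.750)=2.66419, y(11.760)=2.66383
parabola through these three points peaks at t≈11.752 with y≈2.66423

max y = 2.664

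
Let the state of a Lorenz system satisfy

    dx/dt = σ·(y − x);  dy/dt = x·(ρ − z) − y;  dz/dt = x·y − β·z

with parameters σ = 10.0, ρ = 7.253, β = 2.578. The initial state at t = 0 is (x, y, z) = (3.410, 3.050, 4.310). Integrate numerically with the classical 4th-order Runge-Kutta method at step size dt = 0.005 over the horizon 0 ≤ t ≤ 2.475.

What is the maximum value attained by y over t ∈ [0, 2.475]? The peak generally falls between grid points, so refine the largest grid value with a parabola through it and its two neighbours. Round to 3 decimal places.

t=0.000: state=(3.410, 3.050, 4.310)
step 1 (dt=0.005): k1=(-3.600, 6.986, -0.711), k2=(-3.335, 6.948, -0.674), k3=(-3.343, 6.949, -0.673), k4=(-3.085, 6.913, -0.635); state += dt/6·(k1+2k2+2k3+k4)
t=0.005: state=(3.393, 3.085, 4.307)
t=0.010: state=(3.379, 3.119, 4.304)
t=0.015: state=(3.367, 3.153, 4.301)
continuing one RK4 step at a time; state shown every 20 steps (Δt=0.1):
t=0.100: state=(3.426, 3.704, 4.339)
t=0.200: state=(3.827, 4.309, 4.638)
t=0.300: state=(4.323, 4.802, 5.236)
t=0.400: state=(4.731, 5.044, 6.034)
t=0.500: state=(4.908, 4.937, 6.806)
t=0.600: state=(4.792, 4.544, 7.299)
t=0.700: state=(4.455, 4.056, 7.392)
t=0.800: state=(4.048, 3.655, 7.147)
t=0.900: state=(3.704, 3.422, 6.720)
t=1.000: state=(3.494, 3.358, 6.259)
t=1.100: state=(3.429, 3.433, 5.866)
t=1.200: state=(3.492, 3.610, 5.604)
t=1.300: state=(3.652, 3.848, 5.504)
t=1.400: state=(3.869, 4.099, 5.574)
t=1.500: state=(4.095, 4.308, 5.789)
t=1.600: state=(4.278, 4.422, 6.093)
t=1.700: state=(4.372, 4.413, 6.400)
t=1.800: state=(4.360, 4.296, 6.627)
t=1.900: state=(4.256, 4.120, 6.720)
t=2.000: state=(4.104, 3.945, 6.676)
t=2.100: state=(3.953, 3.816, 6.533)
t=2.200: state=(3.840, 3.754, 6.343)
t=2.300: state=(3.785, 3.761, 6.161)
t=2.400: state=(3.790, 3.823, 6.024)
t=2.475: state=(3.828, 3.894, 5.967)
largest grid value and its neighbours: y(0.415)=5.05030, y(0.420)=5.05073, y(0.425)=5.05025
parabola through these three points peaks at t≈0.420 with y≈5.05073

max y = 5.051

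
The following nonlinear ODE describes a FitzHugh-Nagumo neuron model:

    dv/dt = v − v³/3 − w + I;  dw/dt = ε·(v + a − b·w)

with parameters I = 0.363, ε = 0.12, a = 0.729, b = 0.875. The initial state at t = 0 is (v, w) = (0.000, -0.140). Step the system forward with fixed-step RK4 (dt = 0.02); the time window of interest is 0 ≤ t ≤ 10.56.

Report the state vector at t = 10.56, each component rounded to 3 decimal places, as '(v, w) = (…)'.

(v, w) = (-0.373, 1.287)

t=0.000: state=(0.000, -0.140)
step 1 (dt=0.02): k1=(0.503, 0.102), k2=(0.507, 0.103), k3=(0.507, 0.103), k4=(0.511, 0.103); state += dt/6·(k1+2k2+2k3+k4)
t=0.020: state=(0.010, -0.138)
t=0.040: state=(0.020, -0.136)
t=0.060: state=(0.031, -0.134)
continuing one RK4 step at a time; state shown every 25 steps (Δt=0.5):
t=0.500: state=(0.309, -0.082)
t=1.000: state=(0.744, -0.005)
t=1.500: state=(1.227, 0.096)
t=2.000: state=(1.561, 0.216)
t=2.500: state=(1.688, 0.344)
t=3.000: state=(1.698, 0.468)
t=3.500: state=(1.663, 0.585)
t=4.000: state=(1.611, 0.694)
t=4.500: state=(1.552, 0.793)
t=5.000: state=(1.488, 0.884)
t=5.500: state=(1.421, 0.966)
t=6.000: state=(1.349, 1.041)
t=6.500: state=(1.273, 1.107)
t=7.000: state=(1.190, 1.165)
t=7.500: state=(1.099, 1.215)
t=8.000: state=(0.994, 1.256)
t=8.500: state=(0.869, 1.289)
t=9.000: state=(0.713, 1.312)
t=9.500: state=(0.501, 1.323)
t=10.000: state=(0.191, 1.319)
t=10.500: state=(-0.298, 1.292)
t=10.560: state=(-0.373, 1.287)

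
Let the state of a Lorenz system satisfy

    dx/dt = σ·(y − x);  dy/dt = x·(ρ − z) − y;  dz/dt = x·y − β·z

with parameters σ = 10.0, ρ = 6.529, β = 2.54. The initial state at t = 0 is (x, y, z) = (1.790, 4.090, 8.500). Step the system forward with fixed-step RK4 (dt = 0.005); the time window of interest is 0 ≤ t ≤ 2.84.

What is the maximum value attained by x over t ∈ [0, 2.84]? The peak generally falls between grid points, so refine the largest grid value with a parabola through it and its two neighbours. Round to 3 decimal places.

t=0.000: state=(1.790, 4.090, 8.500)
step 1 (dt=0.005): k1=(23.000, -7.618, -14.269), k2=(22.235, -7.646, -13.978), k3=(22.253, -7.644, -13.988), k4=(21.505, -7.666, -13.709); state += dt/6·(k1+2k2+2k3+k4)
t=0.005: state=(1.901, 4.052, 8.430)
t=0.010: state=(2.005, 4.013, 8.363)
t=0.015: state=(2.102, 3.975, 8.298)
continuing one RK4 step at a time; state shown every 20 steps (Δt=0.1):
t=0.100: state=(2.972, 3.376, 7.425)
t=0.200: state=(3.044, 2.919, 6.598)
t=0.300: state=(2.883, 2.730, 5.851)
t=0.400: state=(2.782, 2.741, 5.217)
t=0.500: state=(2.807, 2.896, 4.738)
t=0.600: state=(2.955, 3.156, 4.443)
t=0.700: state=(3.200, 3.485, 4.350)
t=0.800: state=(3.510, 3.835, 4.463)
t=0.900: state=(3.833, 4.144, 4.763)
t=1.000: state=(4.108, 4.337, 5.193)
t=1.100: state=(4.272, 4.365, 5.649)
t=1.200: state=(4.288, 4.228, 6.014)
t=1.300: state=(4.165, 3.988, 6.201)
t=1.400: state=(3.957, 3.731, 6.192)
t=1.500: state=(3.735, 3.526, 6.030)
t=1.600: state=(3.553, 3.404, 5.787)
t=1.700: state=(3.442, 3.370, 5.530)
t=1.800: state=(3.409, 3.412, 5.312)
t=1.900: state=(3.445, 3.510, 5.166)
t=2.000: state=(3.533, 3.641, 5.109)
t=2.100: state=(3.651, 3.776, 5.141)
t=2.200: state=(3.774, 3.890, 5.248)
t=2.300: state=(3.876, 3.960, 5.400)
t=2.400: state=(3.936, 3.972, 5.560)
t=2.500: state=(3.946, 3.931, 5.691)
t=2.600: state=(3.910, 3.854, 5.766)
t=2.700: state=(3.842, 3.765, 5.776)
t=2.800: state=(3.763, 3.686, 5.730)
t=2.840: state=(3.734, 3.661, 5.700)
largest grid value and its neighbours: x(1.155)=4.29966, x(1.160)=4.29982, x(1.165)=4.29960
parabola through these three points peaks at t≈1.160 with x≈4.29982

max x = 4.300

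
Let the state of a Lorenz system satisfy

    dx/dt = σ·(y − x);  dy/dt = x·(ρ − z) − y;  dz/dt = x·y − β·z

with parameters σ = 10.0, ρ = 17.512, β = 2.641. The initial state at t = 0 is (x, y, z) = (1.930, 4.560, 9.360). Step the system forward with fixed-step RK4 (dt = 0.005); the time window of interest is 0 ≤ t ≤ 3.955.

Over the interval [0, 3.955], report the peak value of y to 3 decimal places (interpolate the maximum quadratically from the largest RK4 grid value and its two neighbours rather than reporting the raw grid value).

max y = 12.111

t=0.000: state=(1.930, 4.560, 9.360)
step 1 (dt=0.005): k1=(26.300, 11.173, -15.919), k2=(25.922, 11.761, -15.458), k3=(25.946, 11.749, -15.463), k4=(25.590, 12.331, -15.002); state += dt/6·(k1+2k2+2k3+k4)
t=0.005: state=(2.060, 4.619, 9.283)
t=0.010: state=(2.186, 4.683, 9.210)
t=0.015: state=(2.310, 4.753, 9.142)
continuing one RK4 step at a time; state shown every 40 steps (Δt=0.2):
t=0.200: state=(7.104, 10.273, 11.069)
t=0.400: state=(10.002, 7.840, 22.719)
t=0.600: state=(3.810, 1.816, 17.363)
t=0.800: state=(2.717, 3.245, 11.257)
t=1.000: state=(5.552, 7.923, 10.161)
t=1.200: state=(10.058, 10.485, 19.702)
t=1.400: state=(5.643, 2.864, 19.569)
t=1.600: state=(3.102, 3.144, 13.079)
t=1.800: state=(5.020, 6.869, 10.731)
t=2.000: state=(9.304, 10.613, 17.547)
t=2.200: state=(6.781, 4.098, 20.305)
t=2.400: state=(3.653, 3.365, 14.313)
t=2.600: state=(4.994, 6.526, 11.567)
t=2.800: state=(8.736, 10.104, 16.748)
t=3.000: state=(7.207, 4.937, 20.171)
t=3.200: state=(4.163, 3.741, 14.997)
t=3.400: state=(5.202, 6.538, 12.358)
t=3.600: state=(8.405, 9.557, 16.681)
t=3.800: state=(7.225, 5.346, 19.711)
t=3.955: state=(4.851, 3.990, 16.317)
largest grid value and its neighbours: y(0.280)=12.10406, y(0.285)=12.11108, y(0.290)=12.10098
parabola through these three points peaks at t≈0.285 with y≈12.11115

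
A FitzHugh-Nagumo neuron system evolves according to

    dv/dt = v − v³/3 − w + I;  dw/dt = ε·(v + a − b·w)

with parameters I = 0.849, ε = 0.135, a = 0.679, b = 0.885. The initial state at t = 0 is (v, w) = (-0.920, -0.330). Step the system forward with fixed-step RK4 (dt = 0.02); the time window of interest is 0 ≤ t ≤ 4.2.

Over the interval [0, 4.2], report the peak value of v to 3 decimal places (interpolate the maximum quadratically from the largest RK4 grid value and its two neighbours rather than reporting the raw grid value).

max v = 1.964

t=0.000: state=(-0.920, -0.330)
step 1 (dt=0.02): k1=(0.519, 0.007), k2=(0.519, 0.008), k3=(0.519, 0.008), k4=(0.520, 0.008); state += dt/6·(k1+2k2+2k3+k4)
t=0.020: state=(-0.910, -0.330)
t=0.040: state=(-0.899, -0.330)
t=0.060: state=(-0.889, -0.329)
continuing one RK4 step at a time; state shown every 10 steps (Δt=0.2):
t=0.200: state=(-0.814, -0.327)
t=0.400: state=(-0.702, -0.322)
t=0.600: state=(-0.579, -0.313)
t=0.800: state=(-0.441, -0.301)
t=1.000: state=(-0.282, -0.286)
t=1.200: state=(-0.095, -0.266)
t=1.400: state=(0.129, -0.241)
t=1.600: state=(0.394, -0.210)
t=1.800: state=(0.699, -0.173)
t=2.000: state=(1.027, -0.128)
t=2.200: state=(1.341, -0.075)
t=2.400: state=(1.599, -0.015)
t=2.600: state=(1.779, 0.048)
t=2.800: state=(1.886, 0.114)
t=3.000: state=(1.940, 0.181)
t=3.200: state=(1.961, 0.247)
t=3.400: state=(1.963, 0.311)
t=3.600: state=(1.955, 0.375)
t=3.800: state=(1.940, 0.436)
t=4.000: state=(1.923, 0.495)
t=4.200: state=(1.904, 0.553)
largest grid value and its neighbours: v(3.300)=1.96403, v(3.320)=1.96413, v(3.340)=1.96410
parabola through these three points peaks at t≈3.325 with v≈1.96413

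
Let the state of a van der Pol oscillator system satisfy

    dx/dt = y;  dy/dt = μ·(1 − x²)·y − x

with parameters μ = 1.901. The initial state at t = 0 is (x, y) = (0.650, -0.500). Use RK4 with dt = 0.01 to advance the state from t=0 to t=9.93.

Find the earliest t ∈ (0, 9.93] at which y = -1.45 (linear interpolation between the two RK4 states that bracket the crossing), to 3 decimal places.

t = 0.514

t=0.000: state=(0.650, -0.500)
step 1 (dt=0.01): k1=(-0.500, -1.199), k2=(-0.506, -1.206), k3=(-0.506, -1.206), k4=(-0.512, -1.213); state += dt/6·(k1+2k2+2k3+k4)
t=0.010: state=(0.645, -0.512)
t=0.020: state=(0.640, -0.524)
t=0.030: state=(0.634, -0.537)
continuing one RK4 step at a time; state shown every 50 steps (Δt=0.5):
t=0.500: state=(0.205, -1.410)
t=0.510: state=(0.191, -1.438)
next step: t=0.520: state=(0.176, -1.466) — y has crossed -1.45
linear interpolation between t=0.510 (-1.43797) and t=0.520 (-1.46648) → t≈0.514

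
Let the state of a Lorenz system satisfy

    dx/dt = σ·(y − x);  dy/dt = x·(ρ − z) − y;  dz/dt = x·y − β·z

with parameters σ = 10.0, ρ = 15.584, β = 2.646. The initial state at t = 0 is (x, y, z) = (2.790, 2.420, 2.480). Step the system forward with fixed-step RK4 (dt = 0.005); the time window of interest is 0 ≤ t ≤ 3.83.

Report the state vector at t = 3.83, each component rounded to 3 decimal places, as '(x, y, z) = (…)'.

t=0.000: state=(2.790, 2.420, 2.480)
step 1 (dt=0.005): k1=(-3.700, 34.140, 0.190), k2=(-2.754, 33.932, 0.403), k3=(-2.783, 33.962, 0.406), k4=(-1.863, 33.782, 0.622); state += dt/6·(k1+2k2+2k3+k4)
t=0.005: state=(2.776, 2.590, 2.482)
t=0.010: state=(2.771, 2.758, 2.486)
t=0.015: state=(2.775, 2.925, 2.493)
continuing one RK4 step at a time; state shown every 40 steps (Δt=0.2):
t=0.200: state=(6.963, 10.947, 6.450)
t=0.400: state=(10.885, 7.523, 23.244)
t=0.600: state=(2.257, -0.217, 16.009)
t=0.800: state=(0.332, 0.177, 9.418)
t=1.000: state=(0.441, 0.653, 5.570)
t=1.200: state=(1.372, 2.227, 3.475)
t=1.400: state=(4.924, 7.992, 4.507)
t=1.600: state=(11.503, 12.046, 19.678)
t=1.800: state=(4.278, 0.401, 18.596)
t=2.000: state=(0.752, 0.363, 10.998)
t=2.200: state=(0.832, 1.177, 6.560)
t=2.400: state=(2.354, 3.727, 4.447)
t=2.600: state=(7.402, 11.073, 8.456)
t=2.800: state=(9.990, 6.720, 22.244)
t=3.000: state=(2.650, 0.608, 15.480)
t=3.200: state=(1.261, 1.398, 9.335)
t=3.400: state=(2.538, 3.769, 6.220)
t=3.600: state=(6.922, 10.058, 8.926)
t=3.800: state=(9.851, 7.713, 20.919)
t=3.830: state=(9.053, 5.938, 21.185)

(x, y, z) = (9.053, 5.938, 21.185)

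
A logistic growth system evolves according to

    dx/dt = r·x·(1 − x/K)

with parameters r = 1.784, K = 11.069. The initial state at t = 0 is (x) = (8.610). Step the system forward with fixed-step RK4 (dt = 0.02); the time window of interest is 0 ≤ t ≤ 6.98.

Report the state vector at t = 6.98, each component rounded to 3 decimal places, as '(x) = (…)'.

t=0.000: state=(8.610)
step 1 (dt=0.02): k1=(3.412), k2=(3.378), k3=(3.379), k4=(3.345); state += dt/6·(k1+2k2+2k3+k4)
t=0.020: state=(8.678)
t=0.040: state=(8.744)
t=0.060: state=(8.809)
continuing one RK4 step at a time; state shown every 25 steps (Δt=0.5):
t=0.500: state=(9.909)
t=1.000: state=(10.562)
t=1.500: state=(10.856)
t=2.000: state=(10.981)
t=2.500: state=(11.033)
t=3.000: state=(11.054)
t=3.500: state=(11.063)
t=4.000: state=(11.066)
t=4.500: state=(11.068)
t=5.000: state=(11.069)
t=5.500: state=(11.069)
t=6.000: state=(11.069)
t=6.500: state=(11.069)
t=6.980: state=(11.069)

(x) = (11.069)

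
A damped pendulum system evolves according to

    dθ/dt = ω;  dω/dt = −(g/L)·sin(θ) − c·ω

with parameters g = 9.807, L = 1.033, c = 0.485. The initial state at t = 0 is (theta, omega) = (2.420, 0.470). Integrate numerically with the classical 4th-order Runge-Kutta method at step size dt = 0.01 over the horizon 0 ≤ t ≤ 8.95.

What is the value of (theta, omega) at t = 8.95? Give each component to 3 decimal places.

(theta, omega) = (0.241, 0.059)

t=0.000: state=(2.420, 0.470)
step 1 (dt=0.01): k1=(0.470, -6.499), k2=(0.438, -6.467), k3=(0.438, -6.468), k4=(0.405, -6.437); state += dt/6·(k1+2k2+2k3+k4)
t=0.010: state=(2.424, 0.405)
t=0.020: state=(2.428, 0.341)
t=0.030: state=(2.431, 0.278)
continuing one RK4 step at a time; state shown every 50 steps (Δt=0.5):
t=0.500: state=(1.866, -2.818)
t=1.000: state=(-0.301, -4.718)
t=1.500: state=(-1.573, -0.088)
t=2.000: state=(-0.556, 3.681)
t=2.500: state=(1.016, 1.544)
t=3.000: state=(0.732, -2.388)
t=3.500: state=(-0.604, -1.926)
t=4.000: state=(-0.689, 1.489)
t=4.500: state=(0.346, 1.824)
t=5.000: state=(0.588, -0.906)
t=5.500: state=(-0.191, -1.568)
t=6.000: state=(-0.482, 0.534)
t=6.500: state=(0.099, 1.292)
t=7.000: state=(0.387, -0.298)
t=7.500: state=(-0.043, -1.042)
t=8.000: state=(-0.306, 0.148)
t=8.500: state=(0.010, 0.830)
t=8.950: state=(0.241, 0.059)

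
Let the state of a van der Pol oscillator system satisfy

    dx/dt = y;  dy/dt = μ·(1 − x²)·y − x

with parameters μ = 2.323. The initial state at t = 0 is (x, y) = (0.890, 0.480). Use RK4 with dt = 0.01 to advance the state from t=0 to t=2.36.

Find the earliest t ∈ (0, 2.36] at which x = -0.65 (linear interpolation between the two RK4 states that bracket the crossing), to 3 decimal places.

t=0.000: state=(0.890, 0.480)
step 1 (dt=0.01): k1=(0.480, -0.658), k2=(0.477, -0.667), k3=(0.477, -0.667), k4=(0.473, -0.676); state += dt/6·(k1+2k2+2k3+k4)
t=0.010: state=(0.895, 0.473)
t=0.020: state=(0.899, 0.466)
t=0.030: state=(0.904, 0.459)
continuing one RK4 step at a time; state shown every 10 steps (Δt=0.1):
t=0.100: state=(0.934, 0.406)
t=0.200: state=(0.971, 0.318)
t=0.300: state=(0.998, 0.222)
t=0.400: state=(1.015, 0.121)
t=0.500: state=(1.022, 0.018)
t=0.600: state=(1.019, -0.084)
t=0.700: state=(1.005, -0.184)
t=0.800: state=(0.982, -0.284)
t=0.900: state=(0.948, -0.386)
t=1.000: state=(0.904, -0.493)
t=1.100: state=(0.849, -0.611)
t=1.200: state=(0.782, -0.745)
t=1.300: state=(0.699, -0.905)
t=1.400: state=(0.599, -1.105)
t=1.500: state=(0.477, -1.361)
t=1.600: state=(0.325, -1.697)
t=1.700: state=(0.134, -2.139)
t=1.800: state=(-0.107, -2.698)
t=1.900: state=(-0.408, -3.320)
t=1.960: state=(-0.618, -3.646)
next step: t=1.970: state=(-0.654, -3.690) — x has crossed -0.65
linear interpolation between t=1.960 (-0.61764) and t=1.970 (-0.65433) → t≈1.969

t = 1.969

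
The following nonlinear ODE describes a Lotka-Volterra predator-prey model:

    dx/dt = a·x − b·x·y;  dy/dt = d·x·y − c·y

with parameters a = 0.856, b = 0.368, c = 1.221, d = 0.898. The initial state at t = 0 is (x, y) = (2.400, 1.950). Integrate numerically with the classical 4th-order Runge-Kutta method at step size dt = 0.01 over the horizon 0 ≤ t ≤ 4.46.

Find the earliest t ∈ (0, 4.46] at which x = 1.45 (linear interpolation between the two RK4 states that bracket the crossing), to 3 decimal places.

t = 1.263

t=0.000: state=(2.400, 1.950)
step 1 (dt=0.01): k1=(0.332, 1.822), k2=(0.324, 1.833), k3=(0.324, 1.833), k4=(0.316, 1.845); state += dt/6·(k1+2k2+2k3+k4)
t=0.010: state=(2.403, 1.968)
t=0.020: state=(2.406, 1.987)
t=0.030: state=(2.409, 2.006)
continuing one RK4 step at a time; state shown every 20 steps (Δt=0.2):
t=0.200: state=(2.432, 2.360)
t=0.400: state=(2.383, 2.852)
t=0.600: state=(2.248, 3.391)
t=0.800: state=(2.039, 3.907)
t=1.000: state=(1.786, 4.316)
t=1.200: state=(1.528, 4.552)
t=1.260: state=(1.454, 4.584)
next step: t=1.270: state=(1.442, 4.587) — x has crossed 1.45
linear interpolation between t=1.260 (1.45375) and t=1.270 (1.44172) → t≈1.263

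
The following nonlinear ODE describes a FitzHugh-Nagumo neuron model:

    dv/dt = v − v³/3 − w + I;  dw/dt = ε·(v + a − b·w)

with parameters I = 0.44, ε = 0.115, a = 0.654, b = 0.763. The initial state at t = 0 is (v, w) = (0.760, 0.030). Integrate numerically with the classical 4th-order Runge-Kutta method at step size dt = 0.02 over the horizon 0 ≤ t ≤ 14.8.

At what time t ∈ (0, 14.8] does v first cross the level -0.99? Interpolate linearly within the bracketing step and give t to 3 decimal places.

t = 10.579

t=0.000: state=(0.760, 0.030)
step 1 (dt=0.02): k1=(1.024, 0.160), k2=(1.026, 0.161), k3=(1.026, 0.161), k4=(1.029, 0.162); state += dt/6·(k1+2k2+2k3+k4)
t=0.020: state=(0.781, 0.033)
t=0.040: state=(0.801, 0.036)
t=0.060: state=(0.822, 0.040)
continuing one RK4 step at a time; state shown every 25 steps (Δt=0.5):
t=0.500: state=(1.265, 0.123)
t=1.000: state=(1.603, 0.236)
t=1.500: state=(1.725, 0.357)
t=2.000: state=(1.734, 0.476)
t=2.500: state=(1.700, 0.589)
t=3.000: state=(1.651, 0.695)
t=3.500: state=(1.597, 0.794)
t=4.000: state=(1.538, 0.884)
t=4.500: state=(1.477, 0.968)
t=5.000: state=(1.413, 1.045)
t=5.500: state=(1.345, 1.114)
t=6.000: state=(1.272, 1.177)
t=6.500: state=(1.193, 1.232)
t=7.000: state=(1.106, 1.281)
t=7.500: state=(1.006, 1.322)
t=8.000: state=(0.888, 1.356)
t=8.500: state=(0.740, 1.380)
t=9.000: state=(0.543, 1.394)
t=9.500: state=(0.258, 1.394)
t=10.000: state=(-0.189, 1.374)
t=10.500: state=(-0.868, 1.323)
t=10.560: state=(-0.961, 1.314)
next step: t=10.580: state=(-0.991, 1.311) — v has crossed -0.99
linear interpolation between t=10.560 (-0.96057) and t=10.580 (-0.99134) → t≈10.579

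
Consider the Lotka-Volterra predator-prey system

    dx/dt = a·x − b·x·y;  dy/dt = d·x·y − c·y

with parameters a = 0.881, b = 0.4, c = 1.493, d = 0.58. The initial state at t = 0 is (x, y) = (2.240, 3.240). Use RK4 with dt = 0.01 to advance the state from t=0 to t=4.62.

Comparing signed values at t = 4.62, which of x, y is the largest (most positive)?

t=0.000: state=(2.240, 3.240)
step 1 (dt=0.01): k1=(-0.930, -0.628), k2=(-0.925, -0.636), k3=(-0.925, -0.636), k4=(-0.920, -0.644); state += dt/6·(k1+2k2+2k3+k4)
t=0.010: state=(2.231, 3.234)
t=0.020: state=(2.222, 3.227)
t=0.030: state=(2.213, 3.220)
continuing one RK4 step at a time; state shown every 20 steps (Δt=0.2):
t=0.200: state=(2.074, 3.086)
t=0.400: state=(1.947, 2.889)
t=0.600: state=(1.859, 2.672)
t=0.800: state=(1.806, 2.451)
t=1.000: state=(1.786, 2.239)
t=1.200: state=(1.795, 2.044)
t=1.400: state=(1.831, 1.870)
t=1.600: state=(1.892, 1.722)
t=1.800: state=(1.976, 1.598)
t=2.000: state=(2.082, 1.500)
t=2.200: state=(2.210, 1.427)
t=2.400: state=(2.356, 1.379)
t=2.600: state=(2.519, 1.357)
t=2.800: state=(2.695, 1.362)
t=3.000: state=(2.879, 1.396)
t=3.200: state=(3.064, 1.462)
t=3.400: state=(3.238, 1.564)
t=3.600: state=(3.390, 1.704)
t=3.800: state=(3.503, 1.887)
t=4.000: state=(3.561, 2.110)
t=4.200: state=(3.552, 2.366)
t=4.400: state=(3.468, 2.639)
t=4.600: state=(3.313, 2.903)
t=4.620: state=(3.294, 2.928)
compare at T: x=3.294, y=2.928

largest component: x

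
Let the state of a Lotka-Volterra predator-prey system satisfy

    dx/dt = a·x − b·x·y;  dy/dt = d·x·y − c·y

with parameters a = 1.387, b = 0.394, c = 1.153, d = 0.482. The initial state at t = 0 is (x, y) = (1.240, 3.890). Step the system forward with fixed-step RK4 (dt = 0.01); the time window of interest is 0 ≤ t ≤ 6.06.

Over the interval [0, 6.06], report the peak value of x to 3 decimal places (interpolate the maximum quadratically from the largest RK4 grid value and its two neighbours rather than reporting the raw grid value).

t=0.000: state=(1.240, 3.890)
step 1 (dt=0.01): k1=(-0.181, -2.160), k2=(-0.175, -2.156), k3=(-0.175, -2.156), k4=(-0.170, -2.151); state += dt/6·(k1+2k2+2k3+k4)
t=0.010: state=(1.238, 3.868)
t=0.020: state=(1.237, 3.847)
t=0.030: state=(1.235, 3.826)
continuing one RK4 step at a time; state shown every 20 steps (Δt=0.2):
t=0.200: state=(1.224, 3.477)
t=0.400: state=(1.247, 3.110)
t=0.600: state=(1.305, 2.792)
t=0.800: state=(1.397, 2.524)
t=1.000: state=(1.524, 2.307)
t=1.200: state=(1.689, 2.138)
t=1.400: state=(1.893, 2.017)
t=1.600: state=(2.138, 1.944)
t=1.800: state=(2.424, 1.923)
t=2.000: state=(2.746, 1.958)
t=2.200: state=(3.094, 2.060)
t=2.400: state=(3.449, 2.243)
t=2.600: state=(3.775, 2.524)
t=2.800: state=(4.023, 2.921)
t=3.000: state=(4.135, 3.441)
t=3.200: state=(4.062, 4.063)
t=3.400: state=(3.793, 4.718)
t=3.600: state=(3.370, 5.297)
t=3.800: state=(2.881, 5.685)
t=4.000: state=(2.412, 5.824)
t=4.200: state=(2.017, 5.721)
t=4.400: state=(1.713, 5.434)
t=4.600: state=(1.496, 5.033)
t=4.800: state=(1.352, 4.582)
t=5.000: state=(1.266, 4.126)
t=5.200: state=(1.228, 3.693)
t=5.400: state=(1.230, 3.301)
t=5.600: state=(1.269, 2.956)
t=5.800: state=(1.343, 2.661)
t=6.000: state=(1.452, 2.417)
t=6.060: state=(1.491, 2.354)
largest grid value and its neighbours: x(3.020)=4.13689, x(3.030)=4.13698, x(3.040)=4.13660
parabola through these three points peaks at t≈3.027 with x≈4.13700

max x = 4.137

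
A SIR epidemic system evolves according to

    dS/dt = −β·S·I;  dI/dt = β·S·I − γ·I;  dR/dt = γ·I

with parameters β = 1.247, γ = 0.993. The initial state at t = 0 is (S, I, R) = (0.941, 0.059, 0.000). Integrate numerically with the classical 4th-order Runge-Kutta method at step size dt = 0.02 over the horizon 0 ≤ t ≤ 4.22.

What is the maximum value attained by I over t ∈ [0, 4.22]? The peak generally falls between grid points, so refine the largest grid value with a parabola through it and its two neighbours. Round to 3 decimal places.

t=0.000: state=(0.941, 0.059, 0.000)
step 1 (dt=0.02): k1=(-0.069, 0.011, 0.059), k2=(-0.069, 0.011, 0.059), k3=(-0.069, 0.011, 0.059), k4=(-0.069, 0.011, 0.059); state += dt/6·(k1+2k2+2k3+k4)
t=0.020: state=(0.940, 0.059, 0.001)
t=0.040: state=(0.938, 0.059, 0.002)
t=0.060: state=(0.937, 0.060, 0.004)
continuing one RK4 step at a time; state shown every 10 steps (Δt=0.2):
t=0.200: state=(0.927, 0.061, 0.012)
t=0.400: state=(0.913, 0.063, 0.024)
t=0.600: state=(0.898, 0.065, 0.037)
t=0.800: state=(0.884, 0.066, 0.050)
t=1.000: state=(0.869, 0.068, 0.063)
t=1.200: state=(0.855, 0.069, 0.077)
t=1.400: state=(0.840, 0.070, 0.091)
t=1.600: state=(0.825, 0.070, 0.104)
t=1.800: state=(0.811, 0.071, 0.118)
t=2.000: state=(0.797, 0.071, 0.132)
t=2.200: state=(0.783, 0.071, 0.146)
t=2.400: state=(0.769, 0.070, 0.160)
t=2.600: state=(0.756, 0.070, 0.174)
t=2.800: state=(0.743, 0.069, 0.188)
t=3.000: state=(0.730, 0.068, 0.202)
t=3.200: state=(0.718, 0.067, 0.215)
t=3.400: state=(0.707, 0.065, 0.228)
t=3.600: state=(0.695, 0.064, 0.241)
t=3.800: state=(0.684, 0.062, 0.253)
t=4.000: state=(0.674, 0.060, 0.266)
t=4.200: state=(0.664, 0.058, 0.277)
t=4.220: state=(0.663, 0.058, 0.279)
largest grid value and its neighbours: I(1.980)=0.07074, I(2.000)=0.07074, I(2.020)=0.07074
parabola through these three points peaks at t≈2.007 with I≈0.07074

max I = 0.071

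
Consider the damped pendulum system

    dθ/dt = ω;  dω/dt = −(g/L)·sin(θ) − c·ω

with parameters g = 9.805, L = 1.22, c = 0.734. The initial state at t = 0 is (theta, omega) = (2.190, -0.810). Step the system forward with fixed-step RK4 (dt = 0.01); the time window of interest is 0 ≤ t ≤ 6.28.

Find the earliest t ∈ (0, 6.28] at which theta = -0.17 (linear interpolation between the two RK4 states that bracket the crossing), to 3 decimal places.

t = 0.805

t=0.000: state=(2.190, -0.810)
step 1 (dt=0.01): k1=(-0.810, -5.950), k2=(-0.840, -5.947), k3=(-0.840, -5.948), k4=(-0.869, -5.946); state += dt/6·(k1+2k2+2k3+k4)
t=0.010: state=(2.182, -0.869)
t=0.020: state=(2.173, -0.929)
t=0.030: state=(2.163, -0.988)
continuing one RK4 step at a time; state shown every 25 steps (Δt=0.25):
t=0.250: state=(1.800, -2.317)
t=0.500: state=(1.038, -3.703)
t=0.750: state=(0.043, -3.973)
t=0.800: state=(-0.152, -3.808)
next step: t=0.810: state=(-0.190, -3.767) — theta has crossed -0.17
linear interpolation between t=0.800 (-0.15218) and t=0.810 (-0.19006) → t≈0.805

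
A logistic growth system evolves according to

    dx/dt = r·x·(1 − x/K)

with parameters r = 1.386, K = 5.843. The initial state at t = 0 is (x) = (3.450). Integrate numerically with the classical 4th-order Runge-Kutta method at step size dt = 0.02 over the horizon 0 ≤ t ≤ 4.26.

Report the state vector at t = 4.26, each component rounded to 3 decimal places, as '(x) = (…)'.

(x) = (5.832)

t=0.000: state=(3.450)
step 1 (dt=0.02): k1=(1.958), k2=(1.953), k3=(1.953), k4=(1.948); state += dt/6·(k1+2k2+2k3+k4)
t=0.020: state=(3.489)
t=0.040: state=(3.528)
t=0.060: state=(3.567)
continuing one RK4 step at a time; state shown every 10 steps (Δt=0.2):
t=0.200: state=(3.830)
t=0.400: state=(4.178)
t=0.600: state=(4.488)
t=0.800: state=(4.755)
t=1.000: state=(4.979)
t=1.200: state=(5.164)
t=1.400: state=(5.314)
t=1.600: state=(5.433)
t=1.800: state=(5.527)
t=2.000: state=(5.600)
t=2.200: state=(5.657)
t=2.400: state=(5.701)
t=2.600: state=(5.735)
t=2.800: state=(5.761)
t=3.000: state=(5.780)
t=3.200: state=(5.795)
t=3.400: state=(5.807)
t=3.600: state=(5.816)
t=3.800: state=(5.822)
t=4.000: state=(5.827)
t=4.200: state=(5.831)
t=4.260: state=(5.832)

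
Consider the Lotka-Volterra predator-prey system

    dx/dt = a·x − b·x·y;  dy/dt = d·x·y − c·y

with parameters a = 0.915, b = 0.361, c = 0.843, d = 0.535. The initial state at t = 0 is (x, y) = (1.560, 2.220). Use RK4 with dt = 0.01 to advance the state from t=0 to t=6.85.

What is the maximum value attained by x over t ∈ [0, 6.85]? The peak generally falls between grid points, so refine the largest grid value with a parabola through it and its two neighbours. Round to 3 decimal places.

max x = 1.799

t=0.000: state=(1.560, 2.220)
step 1 (dt=0.01): k1=(0.177, -0.019), k2=(0.177, -0.018), k3=(0.177, -0.018), k4=(0.177, -0.017); state += dt/6·(k1+2k2+2k3+k4)
t=0.010: state=(1.562, 2.220)
t=0.020: state=(1.564, 2.220)
t=0.030: state=(1.565, 2.220)
continuing one RK4 step at a time; state shown every 25 steps (Δt=0.25):
t=0.250: state=(1.605, 2.222)
t=0.500: state=(1.650, 2.237)
t=0.750: state=(1.693, 2.266)
t=1.000: state=(1.731, 2.308)
t=1.250: state=(1.763, 2.362)
t=1.500: state=(1.785, 2.426)
t=1.750: state=(1.797, 2.497)
t=2.000: state=(1.797, 2.572)
t=2.250: state=(1.785, 2.648)
t=2.500: state=(1.761, 2.719)
t=2.750: state=(1.727, 2.781)
t=3.000: state=(1.685, 2.831)
t=3.250: state=(1.638, 2.863)
t=3.500: state=(1.589, 2.878)
t=3.750: state=(1.541, 2.874)
t=4.000: state=(1.495, 2.851)
t=4.250: state=(1.456, 2.813)
t=4.500: state=(1.423, 2.762)
t=4.750: state=(1.397, 2.701)
t=5.000: state=(1.381, 2.635)
t=5.250: state=(1.373, 2.565)
t=5.500: state=(1.373, 2.496)
t=5.750: state=(1.382, 2.431)
t=6.000: state=(1.399, 2.371)
t=6.250: state=(1.423, 2.319)
t=6.500: state=(1.454, 2.277)
t=6.750: state=(1.490, 2.245)
t=6.850: state=(1.506, 2.236)
largest grid value and its neighbours: x(1.870)=1.79890, x(1.880)=1.79890, x(1.890)=1.79889
parabola through these three points peaks at t≈1.876 with x≈1.79890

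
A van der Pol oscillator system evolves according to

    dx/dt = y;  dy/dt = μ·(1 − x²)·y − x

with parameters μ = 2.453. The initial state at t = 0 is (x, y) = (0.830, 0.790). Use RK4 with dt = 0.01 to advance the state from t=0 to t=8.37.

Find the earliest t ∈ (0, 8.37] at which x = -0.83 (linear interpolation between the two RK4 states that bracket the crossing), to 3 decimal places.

t = 2.338

t=0.000: state=(0.830, 0.790)
step 1 (dt=0.01): k1=(0.790, -0.227), k2=(0.789, -0.245), k3=(0.789, -0.245), k4=(0.788, -0.262); state += dt/6·(k1+2k2+2k3+k4)
t=0.010: state=(0.838, 0.788)
t=0.020: state=(0.846, 0.785)
t=0.030: state=(0.854, 0.782)
continuing one RK4 step at a time; state shown every 50 steps (Δt=0.5):
t=0.500: state=(1.130, 0.313)
t=1.000: state=(1.133, -0.266)
t=1.500: state=(0.881, -0.768)
t=2.000: state=(0.240, -2.099)
t=2.330: state=(-0.797, -4.146)
next step: t=2.340: state=(-0.839, -4.172) — x has crossed -0.83
linear interpolation between t=2.330 (-0.79702) and t=2.340 (-0.83861) → t≈2.338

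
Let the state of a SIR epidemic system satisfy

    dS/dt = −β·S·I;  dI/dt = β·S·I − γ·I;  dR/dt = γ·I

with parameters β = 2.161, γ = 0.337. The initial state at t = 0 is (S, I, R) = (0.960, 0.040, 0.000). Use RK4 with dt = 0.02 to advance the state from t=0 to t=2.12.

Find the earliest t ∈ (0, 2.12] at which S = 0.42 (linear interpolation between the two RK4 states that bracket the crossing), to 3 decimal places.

t = 1.874

t=0.000: state=(0.960, 0.040, 0.000)
step 1 (dt=0.02): k1=(-0.083, 0.070, 0.013), k2=(-0.084, 0.071, 0.014), k3=(-0.084, 0.071, 0.014), k4=(-0.086, 0.072, 0.014); state += dt/6·(k1+2k2+2k3+k4)
t=0.020: state=(0.958, 0.041, 0.000)
t=0.040: state=(0.957, 0.043, 0.001)
t=0.060: state=(0.955, 0.044, 0.001)
continuing one RK4 step at a time; state shown every 5 steps (Δt=0.1):
t=0.100: state=(0.951, 0.048, 0.001)
t=0.200: state=(0.940, 0.056, 0.003)
t=0.300: state=(0.928, 0.067, 0.005)
t=0.400: state=(0.914, 0.079, 0.008)
t=0.500: state=(0.897, 0.093, 0.011)
t=0.600: state=(0.878, 0.108, 0.014)
t=0.700: state=(0.856, 0.126, 0.018)
t=0.800: state=(0.831, 0.147, 0.023)
t=0.900: state=(0.803, 0.169, 0.028)
t=1.000: state=(0.772, 0.194, 0.034)
t=1.100: state=(0.738, 0.221, 0.041)
t=1.200: state=(0.702, 0.249, 0.049)
t=1.300: state=(0.663, 0.279, 0.058)
t=1.400: state=(0.622, 0.310, 0.068)
t=1.500: state=(0.580, 0.342, 0.079)
t=1.600: state=(0.536, 0.373, 0.091)
t=1.700: state=(0.493, 0.403, 0.104)
t=1.800: state=(0.451, 0.431, 0.118)
t=1.860: state=(0.426, 0.447, 0.127)
next step: t=1.880: state=(0.418, 0.453, 0.130) — S has crossed 0.42
linear interpolation between t=1.860 (0.42584) and t=1.880 (0.41764) → t≈1.874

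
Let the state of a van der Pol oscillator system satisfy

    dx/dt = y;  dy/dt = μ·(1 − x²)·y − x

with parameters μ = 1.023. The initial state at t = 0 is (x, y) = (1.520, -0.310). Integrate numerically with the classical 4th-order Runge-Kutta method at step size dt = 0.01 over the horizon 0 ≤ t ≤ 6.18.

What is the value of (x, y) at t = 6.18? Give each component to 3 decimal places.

t=0.000: state=(1.520, -0.310)
step 1 (dt=0.01): k1=(-0.310, -1.104), k2=(-0.316, -1.097), k3=(-0.315, -1.097), k4=(-0.321, -1.090); state += dt/6·(k1+2k2+2k3+k4)
t=0.010: state=(1.517, -0.321)
t=0.020: state=(1.514, -0.332)
t=0.030: state=(1.510, -0.342)
continuing one RK4 step at a time; state shown every 20 steps (Δt=0.2):
t=0.200: state=(1.438, -0.506)
t=0.400: state=(1.319, -0.674)
t=0.600: state=(1.168, -0.838)
t=0.800: state=(0.983, -1.023)
t=1.000: state=(0.756, -1.254)
t=1.200: state=(0.477, -1.553)
t=1.400: state=(0.129, -1.935)
t=1.600: state=(-0.300, -2.348)
t=1.800: state=(-0.799, -2.585)
t=2.000: state=(-1.299, -2.312)
t=2.200: state=(-1.687, -1.517)
t=2.400: state=(-1.903, -0.665)
t=2.600: state=(-1.972, -0.080)
t=2.800: state=(-1.951, 0.253)
t=3.000: state=(-1.880, 0.443)
t=3.200: state=(-1.779, 0.565)
t=3.400: state=(-1.656, 0.663)
t=3.600: state=(-1.514, 0.761)
t=3.800: state=(-1.351, 0.872)
t=4.000: state=(-1.163, 1.012)
t=4.200: state=(-0.943, 1.198)
t=4.400: state=(-0.679, 1.451)
t=4.600: state=(-0.356, 1.795)
t=4.800: state=(0.045, 2.222)
t=5.000: state=(0.531, 2.613)
t=5.200: state=(1.065, 2.639)
t=5.400: state=(1.542, 2.026)
t=5.600: state=(1.853, 1.082)
t=5.800: state=(1.988, 0.323)
t=6.000: state=(2.003, -0.124)
t=6.180: state=(1.959, -0.349)

(x, y) = (1.959, -0.349)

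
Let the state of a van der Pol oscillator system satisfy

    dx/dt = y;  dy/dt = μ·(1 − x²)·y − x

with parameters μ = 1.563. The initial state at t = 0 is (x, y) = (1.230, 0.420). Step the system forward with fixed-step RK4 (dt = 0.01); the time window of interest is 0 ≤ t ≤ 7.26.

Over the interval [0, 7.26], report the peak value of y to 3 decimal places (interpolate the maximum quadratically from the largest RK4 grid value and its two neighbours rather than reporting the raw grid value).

t=0.000: state=(1.230, 0.420)
step 1 (dt=0.01): k1=(0.420, -1.567), k2=(0.412, -1.566), k3=(0.412, -1.566), k4=(0.404, -1.565); state += dt/6·(k1+2k2+2k3+k4)
t=0.010: state=(1.234, 0.404)
t=0.020: state=(1.238, 0.389)
t=0.030: state=(1.242, 0.373)
continuing one RK4 step at a time; state shown every 25 steps (Δt=0.25):
t=0.250: state=(1.288, 0.051)
t=0.500: state=(1.262, -0.244)
t=0.750: state=(1.170, -0.481)
t=1.000: state=(1.022, -0.709)
t=1.250: state=(0.811, -0.991)
t=1.500: state=(0.515, -1.415)
t=1.750: state=(0.082, -2.099)
t=2.000: state=(-0.552, -2.948)
t=2.250: state=(-1.311, -2.815)
t=2.500: state=(-1.825, -1.225)
t=2.750: state=(-1.975, -0.133)
t=3.000: state=(-1.951, 0.253)
t=3.250: state=(-1.868, 0.389)
t=3.500: state=(-1.761, 0.460)
t=3.750: state=(-1.639, 0.523)
t=4.000: state=(-1.499, 0.596)
t=4.250: state=(-1.338, 0.696)
t=4.500: state=(-1.147, 0.844)
t=4.750: state=(-0.909, 1.080)
t=5.000: state=(-0.593, 1.480)
t=5.250: state=(-0.144, 2.171)
t=5.500: state=(0.514, 3.086)
t=5.750: state=(1.316, 2.993)
t=6.000: state=(1.860, 1.273)
t=6.250: state=(2.013, 0.127)
t=6.500: state=(1.987, -0.256)
t=6.750: state=(1.905, -0.384)
t=7.000: state=(1.800, -0.449)
t=7.250: state=(1.681, -0.506)
t=7.260: state=(1.676, -0.508)
largest grid value and its neighbours: y(5.610)=3.29352, y(5.620)=3.29589, y(5.630)=3.29489
parabola through these three points peaks at t≈5.622 with y≈3.29596

max y = 3.296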